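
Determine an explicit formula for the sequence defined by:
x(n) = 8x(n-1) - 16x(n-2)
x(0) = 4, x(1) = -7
Characteristic equation: x² - 8x + 16 = 0, which is (x - (4))².
Repeated root r = 4.
General solution: x(n) = (A + Bn)·(4)^n.
From x(0) = 4: A = 4.
From x(1) = -7: (A + B)·(4) = -7 ⇒ B = - \frac{23}{4}.
So x(n) = \left(4 - \frac{23 n}{4}\right) \cdot (4)^n.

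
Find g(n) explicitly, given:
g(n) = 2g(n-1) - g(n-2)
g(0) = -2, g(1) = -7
Characteristic equation: x² - 2x + 1 = 0, which is (x - (1))².
Repeated root r = 1.
General solution: g(n) = (A + Bn)·(1)^n.
From g(0) = -2: A = -2.
From g(1) = -7: (A + B)·(1) = -7 ⇒ B = -5.
So g(n) = \left(- 5 n - 2\right) \cdot (1)^n.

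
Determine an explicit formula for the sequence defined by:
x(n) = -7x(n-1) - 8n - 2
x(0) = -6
First-order linear with linear forcing.
Homogeneous solution: x_h(n) = A·(-7)^n.
Try particular x_p(n) = pn + q. Substituting:
  pn + q = -7(p(n-1) + q) - 8n - 2.
Matching the n-coefficient: p = -7p - 8 ⇒ p = -1.
Matching constants: q = 7p - 7q - 2 ⇒ q = - \frac{9}{8}.
General: x(n) = A·(-7)^n - n - \frac{9}{8}.
Apply x(0) = -6: A - \frac{9}{8} = -6 ⇒ A = - \frac{39}{8}.
So x(n) = - \frac{39 \left(-7\right)^{n}}{8} - n - \frac{9}{8}.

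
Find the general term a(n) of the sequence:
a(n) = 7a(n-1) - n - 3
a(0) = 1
First-order linear with linear forcing.
Homogeneous solution: a_h(n) = A·(7)^n.
Try particular a_p(n) = pn + q. Substituting:
  pn + q = 7(p(n-1) + q) - n - 3.
Matching the n-coefficient: p = 7p - 1 ⇒ p = \frac{1}{6}.
Matching constants: q = -7p + 7q - 3 ⇒ q = \frac{25}{36}.
General: a(n) = A·(7)^n + \frac{n}{6} + \frac{25}{36}.
Apply a(0) = 1: A + \frac{25}{36} = 1 ⇒ A = \frac{11}{36}.
So a(n) = \frac{11 \cdot 7^{n}}{36} + \frac{n}{6} + \frac{25}{36}.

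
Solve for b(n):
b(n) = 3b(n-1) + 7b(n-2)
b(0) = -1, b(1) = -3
Characteristic equation: x² - 3x - 7 = 0.
Discriminant Δ = (3)² + 4·(7) = 37.
Roots r₁,₂ = (3 ± √37)/2, so r₁ = \frac{3}{2} + \frac{\sqrt{37}}{2}, r₂ = \frac{3}{2} - \frac{\sqrt{37}}{2}.
General solution: b(n) = A·r₁^n + B·r₂^n.
From the initial conditions, A + B = -1 and r₁A + r₂B = -3.
Since r₁ - r₂ = √37: A = (-3 - (-1)r₂)/√37 = - \frac{1}{2} - \frac{3 \sqrt{37}}{74}, and B = -1 - A = - \frac{1}{2} + \frac{3 \sqrt{37}}{74}.
So b(n) = \left(- \frac{1}{2} - \frac{3 \sqrt{37}}{74}\right)\left(\frac{3}{2} + \frac{\sqrt{37}}{2}\right)^n + \left(- \frac{1}{2} + \frac{3 \sqrt{37}}{74}\right)\left(\frac{3}{2} - \frac{\sqrt{37}}{2}\right)^n.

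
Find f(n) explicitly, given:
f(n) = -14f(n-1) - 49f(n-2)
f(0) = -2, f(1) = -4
Characteristic equation: x² + 14x + 49 = 0, which is (x - (-7))².
Repeated root r = -7.
General solution: f(n) = (A + Bn)·(-7)^n.
From f(0) = -2: A = -2.
From f(1) = -4: (A + B)·(-7) = -4 ⇒ B = \frac{18}{7}.
So f(n) = \left(\frac{18 n}{7} - 2\right) \cdot (-7)^n.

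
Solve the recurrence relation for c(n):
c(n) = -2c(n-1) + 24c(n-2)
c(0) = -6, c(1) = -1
Characteristic equation: x² + 2x - 24 = 0, which factors as (x - (4))(x - (-6)) = 0.
Roots r₁ = 4, r₂ = -6 (distinct).
General solution: c(n) = A·(4)^n + B·(-6)^n.
From c(0) = -6: A + B = -6.
From c(1) = -1: 4A - 6B = -1.
Solving: A = - \frac{37}{10}, B = - \frac{23}{10}.
So c(n) = - \frac{23 \left(-6\right)^{n}}{10} - \frac{37 \cdot 4^{n}}{10}.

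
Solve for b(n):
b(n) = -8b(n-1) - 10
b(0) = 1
First-order linear non-homogeneous.
Homogeneous solution: b_h(n) = A·(-8)^n.
Try constant particular solution b_p = K: K = -8K - 10 ⇒ K = - \frac{10}{9}.
General: b(n) = A·(-8)^n - \frac{10}{9}.
Apply b(0) = 1: A - \frac{10}{9} = 1 ⇒ A = \frac{19}{9}.
So b(n) = \frac{19 \left(-8\right)^{n}}{9} - \frac{10}{9}.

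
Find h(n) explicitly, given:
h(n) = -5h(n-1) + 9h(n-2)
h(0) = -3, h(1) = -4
Characteristic equation: x² + 5x - 9 = 0.
Discriminant Δ = (-5)² + 4·(9) = 61.
Roots r₁,₂ = (-5 ± √61)/2, so r₁ = - \frac{5}{2} + \frac{\sqrt{61}}{2}, r₂ = - \frac{\sqrt{61}}{2} - \frac{5}{2}.
General solution: h(n) = A·r₁^n + B·r₂^n.
From the initial conditions, A + B = -3 and r₁A + r₂B = -4.
Since r₁ - r₂ = √61: A = (-4 - (-3)r₂)/√61 = - \frac{3}{2} - \frac{23 \sqrt{61}}{122}, and B = -3 - A = - \frac{3}{2} + \frac{23 \sqrt{61}}{122}.
So h(n) = \left(- \frac{3}{2} - \frac{23 \sqrt{61}}{122}\right)\left(- \frac{5}{2} + \frac{\sqrt{61}}{2}\right)^n + \left(- \frac{3}{2} + \frac{23 \sqrt{61}}{122}\right)\left(- \frac{\sqrt{61}}{2} - \frac{5}{2}\right)^n.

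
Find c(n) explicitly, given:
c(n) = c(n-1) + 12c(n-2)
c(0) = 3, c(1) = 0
Characteristic equation: x² - x - 12 = 0, which factors as (x - (4))(x - (-3)) = 0.
Roots r₁ = 4, r₂ = -3 (distinct).
General solution: c(n) = A·(4)^n + B·(-3)^n.
From c(0) = 3: A + B = 3.
From c(1) = 0: 4A - 3B = 0.
Solving: A = \frac{9}{7}, B = \frac{12}{7}.
So c(n) = \frac{12 \left(-3\right)^{n}}{7} + \frac{9 \cdot 4^{n}}{7}.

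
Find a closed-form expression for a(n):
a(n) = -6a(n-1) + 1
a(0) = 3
First-order linear non-homogeneous.
Homogeneous solution: a_h(n) = A·(-6)^n.
Try constant particular solution a_p = K: K = -6K + 1 ⇒ K = \frac{1}{7}.
General: a(n) = A·(-6)^n + \frac{1}{7}.
Apply a(0) = 3: A + \frac{1}{7} = 3 ⇒ A = \frac{20}{7}.
So a(n) = \frac{20 \left(-6\right)^{n}}{7} + \frac{1}{7}.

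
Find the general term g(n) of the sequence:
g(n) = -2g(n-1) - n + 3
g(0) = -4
First-order linear with linear forcing.
Homogeneous solution: g_h(n) = A·(-2)^n.
Try particular g_p(n) = pn + q. Substituting:
  pn + q = -2(p(n-1) + q) - n + 3.
Matching the n-coefficient: p = -2p - 1 ⇒ p = - \frac{1}{3}.
Matching constants: q = 2p - 2q + 3 ⇒ q = \frac{7}{9}.
General: g(n) = A·(-2)^n - \frac{n}{3} + \frac{7}{9}.
Apply g(0) = -4: A + \frac{7}{9} = -4 ⇒ A = - \frac{43}{9}.
So g(n) = - \frac{43 \left(-2\right)^{n}}{9} - \frac{n}{3} + \frac{7}{9}.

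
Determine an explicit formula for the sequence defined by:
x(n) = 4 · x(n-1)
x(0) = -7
Pure geometric recurrence with ratio 4.
By induction x(n) = x(0) · (4)^n = - 7 \cdot 4^{n}.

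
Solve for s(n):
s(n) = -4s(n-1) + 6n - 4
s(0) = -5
First-order linear with linear forcing.
Homogeneous solution: s_h(n) = A·(-4)^n.
Try particular s_p(n) = pn + q. Substituting:
  pn + q = -4(p(n-1) + q) + 6n - 4.
Matching the n-coefficient: p = -4p + 6 ⇒ p = \frac{6}{5}.
Matching constants: q = 4p - 4q - 4 ⇒ q = \frac{4}{25}.
General: s(n) = A·(-4)^n + \frac{6 n}{5} + \frac{4}{25}.
Apply s(0) = -5: A + \frac{4}{25} = -5 ⇒ A = - \frac{129}{25}.
So s(n) = - \frac{129 \left(-4\right)^{n}}{25} + \frac{6 n}{5} + \frac{4}{25}.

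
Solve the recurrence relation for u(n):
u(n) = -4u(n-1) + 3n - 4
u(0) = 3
First-order linear with linear forcing.
Homogeneous solution: u_h(n) = A·(-4)^n.
Try particular u_p(n) = pn + q. Substituting:
  pn + q = -4(p(n-1) + q) + 3n - 4.
Matching the n-coefficient: p = -4p + 3 ⇒ p = \frac{3}{5}.
Matching constants: q = 4p - 4q - 4 ⇒ q = - \frac{8}{25}.
General: u(n) = A·(-4)^n + \frac{3 n}{5} - \frac{8}{25}.
Apply u(0) = 3: A - \frac{8}{25} = 3 ⇒ A = \frac{83}{25}.
So u(n) = \frac{83 \left(-4\right)^{n}}{25} + \frac{3 n}{5} - \frac{8}{25}.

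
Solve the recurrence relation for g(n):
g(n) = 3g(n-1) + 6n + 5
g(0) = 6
First-order linear with linear forcing.
Homogeneous solution: g_h(n) = A·(3)^n.
Try particular g_p(n) = pn + q. Substituting:
  pn + q = 3(p(n-1) + q) + 6n + 5.
Matching the n-coefficient: p = 3p + 6 ⇒ p = -3.
Matching constants: q = -3p + 3q + 5 ⇒ q = -7.
General: g(n) = A·(3)^n - 3 n - 7.
Apply g(0) = 6: A - 7 = 6 ⇒ A = 13.
So g(n) = 13 \cdot 3^{n} - 3 n - 7.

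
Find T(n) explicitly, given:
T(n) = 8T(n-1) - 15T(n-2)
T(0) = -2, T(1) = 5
Characteristic equation: x² - 8x + 15 = 0, which factors as (x - (3))(x - (5)) = 0.
Roots r₁ = 3, r₂ = 5 (distinct).
General solution: T(n) = A·(3)^n + B·(5)^n.
From T(0) = -2: A + B = -2.
From T(1) = 5: 3A + 5B = 5.
Solving: A = - \frac{15}{2}, B = \frac{11}{2}.
So T(n) = - \frac{15 \cdot 3^{n}}{2} + \frac{11 \cdot 5^{n}}{2}.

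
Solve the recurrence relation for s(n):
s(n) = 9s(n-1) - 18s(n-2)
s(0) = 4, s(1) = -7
Characteristic equation: x² - 9x + 18 = 0, which factors as (x - (3))(x - (6)) = 0.
Roots r₁ = 3, r₂ = 6 (distinct).
General solution: s(n) = A·(3)^n + B·(6)^n.
From s(0) = 4: A + B = 4.
From s(1) = -7: 3A + 6B = -7.
Solving: A = \frac{31}{3}, B = - \frac{19}{3}.
So s(n) = \frac{31 \cdot 3^{n}}{3} - \frac{19 \cdot 6^{n}}{3}.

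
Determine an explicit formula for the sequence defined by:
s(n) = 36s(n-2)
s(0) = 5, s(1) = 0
Characteristic equation: x² - 36 = 0, which factors as (x - (6))(x - (-6)) = 0.
Roots r₁ = 6, r₂ = -6 (distinct).
General solution: s(n) = A·(6)^n + B·(-6)^n.
From s(0) = 5: A + B = 5.
From s(1) = 0: 6A - 6B = 0.
Solving: A = \frac{5}{2}, B = \frac{5}{2}.
So s(n) = \frac{5 \left(-6\right)^{n}}{2} + \frac{5 \cdot 6^{n}}{2}.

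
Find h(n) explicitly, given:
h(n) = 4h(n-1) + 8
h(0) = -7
First-order linear non-homogeneous.
Homogeneous solution: h_h(n) = A·(4)^n.
Try constant particular solution h_p = K: K = 4K + 8 ⇒ K = - \frac{8}{3}.
General: h(n) = A·(4)^n - \frac{8}{3}.
Apply h(0) = -7: A - \frac{8}{3} = -7 ⇒ A = - \frac{13}{3}.
So h(n) = - \frac{13 \cdot 4^{n}}{3} - \frac{8}{3}.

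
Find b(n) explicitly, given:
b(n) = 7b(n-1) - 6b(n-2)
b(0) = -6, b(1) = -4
Characteristic equation: x² - 7x + 6 = 0, which factors as (x - (6))(x - (1)) = 0.
Roots r₁ = 6, r₂ = 1 (distinct).
General solution: b(n) = A·(6)^n + B·(1)^n.
From b(0) = -6: A + B = -6.
From b(1) = -4: 6A + B = -4.
Solving: A = \frac{2}{5}, B = - \frac{32}{5}.
So b(n) = \frac{2 \cdot 6^{n}}{5} - \frac{32}{5}.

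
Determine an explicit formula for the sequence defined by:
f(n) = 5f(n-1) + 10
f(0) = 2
First-order linear non-homogeneous.
Homogeneous solution: f_h(n) = A·(5)^n.
Try constant particular solution f_p = K: K = 5K + 10 ⇒ K = - \frac{5}{2}.
General: f(n) = A·(5)^n - \frac{5}{2}.
Apply f(0) = 2: A - \frac{5}{2} = 2 ⇒ A = \frac{9}{2}.
So f(n) = \frac{9 \cdot 5^{n}}{2} - \frac{5}{2}.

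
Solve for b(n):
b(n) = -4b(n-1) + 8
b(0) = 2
First-order linear non-homogeneous.
Homogeneous solution: b_h(n) = A·(-4)^n.
Try constant particular solution b_p = K: K = -4K + 8 ⇒ K = \frac{8}{5}.
General: b(n) = A·(-4)^n + \frac{8}{5}.
Apply b(0) = 2: A + \frac{8}{5} = 2 ⇒ A = \frac{2}{5}.
So b(n) = \frac{2 \left(-4\right)^{n}}{5} + \frac{8}{5}.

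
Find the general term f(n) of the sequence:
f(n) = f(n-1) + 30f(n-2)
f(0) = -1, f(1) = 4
Characteristic equation: x² - x - 30 = 0, which factors as (x - (6))(x - (-5)) = 0.
Roots r₁ = 6, r₂ = -5 (distinct).
General solution: f(n) = A·(6)^n + B·(-5)^n.
From f(0) = -1: A + B = -1.
From f(1) = 4: 6A - 5B = 4.
Solving: A = - \frac{1}{11}, B = - \frac{10}{11}.
So f(n) = - \frac{10 \left(-5\right)^{n}}{11} - \frac{6^{n}}{11}.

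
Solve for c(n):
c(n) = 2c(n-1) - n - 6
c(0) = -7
First-order linear with linear forcing.
Homogeneous solution: c_h(n) = A·(2)^n.
Try particular c_p(n) = pn + q. Substituting:
  pn + q = 2(p(n-1) + q) - n - 6.
Matching the n-coefficient: p = 2p - 1 ⇒ p = 1.
Matching constants: q = -2p + 2q - 6 ⇒ q = 8.
General: c(n) = A·(2)^n + n + 8.
Apply c(0) = -7: A + 8 = -7 ⇒ A = -15.
So c(n) = - 15 \cdot 2^{n} + n + 8.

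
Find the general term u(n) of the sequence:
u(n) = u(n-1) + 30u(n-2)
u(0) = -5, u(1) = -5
Characteristic equation: x² - x - 30 = 0, which factors as (x - (-5))(x - (6)) = 0.
Roots r₁ = -5, r₂ = 6 (distinct).
General solution: u(n) = A·(-5)^n + B·(6)^n.
From u(0) = -5: A + B = -5.
From u(1) = -5: -5A + 6B = -5.
Solving: A = - \frac{25}{11}, B = - \frac{30}{11}.
So u(n) = - \frac{25 \left(-5\right)^{n}}{11} - \frac{30 \cdot 6^{n}}{11}.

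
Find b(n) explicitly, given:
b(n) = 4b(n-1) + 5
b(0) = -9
First-order linear non-homogeneous.
Homogeneous solution: b_h(n) = A·(4)^n.
Try constant particular solution b_p = K: K = 4K + 5 ⇒ K = - \frac{5}{3}.
General: b(n) = A·(4)^n - \frac{5}{3}.
Apply b(0) = -9: A - \frac{5}{3} = -9 ⇒ A = - \frac{22}{3}.
So b(n) = - \frac{22 \cdot 4^{n}}{3} - \frac{5}{3}.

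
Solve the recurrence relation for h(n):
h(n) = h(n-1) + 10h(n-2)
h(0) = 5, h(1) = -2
Characteristic equation: x² - x - 10 = 0.
Discriminant Δ = (1)² + 4·(10) = 41.
Roots r₁,₂ = (1 ± √41)/2, so r₁ = \frac{1}{2} + \frac{\sqrt{41}}{2}, r₂ = \frac{1}{2} - \frac{\sqrt{41}}{2}.
General solution: h(n) = A·r₁^n + B·r₂^n.
From the initial conditions, A + B = 5 and r₁A + r₂B = -2.
Since r₁ - r₂ = √41: A = (-2 - (5)r₂)/√41 = \frac{5}{2} - \frac{9 \sqrt{41}}{82}, and B = 5 - A = \frac{9 \sqrt{41}}{82} + \frac{5}{2}.
So h(n) = \left(\frac{5}{2} - \frac{9 \sqrt{41}}{82}\right)\left(\frac{1}{2} + \frac{\sqrt{41}}{2}\right)^n + \left(\frac{9 \sqrt{41}}{82} + \frac{5}{2}\right)\left(\frac{1}{2} - \frac{\sqrt{41}}{2}\right)^n.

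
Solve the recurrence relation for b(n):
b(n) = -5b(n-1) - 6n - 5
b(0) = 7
First-order linear with linear forcing.
Homogeneous solution: b_h(n) = A·(-5)^n.
Try particular b_p(n) = pn + q. Substituting:
  pn + q = -5(p(n-1) + q) - 6n - 5.
Matching the n-coefficient: p = -5p - 6 ⇒ p = -1.
Matching constants: q = 5p - 5q - 5 ⇒ q = - \frac{5}{3}.
General: b(n) = A·(-5)^n - n - \frac{5}{3}.
Apply b(0) = 7: A - \frac{5}{3} = 7 ⇒ A = \frac{26}{3}.
So b(n) = \frac{26 \left(-5\right)^{n}}{3} - n - \frac{5}{3}.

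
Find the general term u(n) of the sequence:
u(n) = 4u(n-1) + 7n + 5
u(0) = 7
First-order linear with linear forcing.
Homogeneous solution: u_h(n) = A·(4)^n.
Try particular u_p(n) = pn + q. Substituting:
  pn + q = 4(p(n-1) + q) + 7n + 5.
Matching the n-coefficient: p = 4p + 7 ⇒ p = - \frac{7}{3}.
Matching constants: q = -4p + 4q + 5 ⇒ q = - \frac{43}{9}.
General: u(n) = A·(4)^n - \frac{7 n}{3} - \frac{43}{9}.
Apply u(0) = 7: A - \frac{43}{9} = 7 ⇒ A = \frac{106}{9}.
So u(n) = \frac{106 \cdot 4^{n}}{9} - \frac{7 n}{3} - \frac{43}{9}.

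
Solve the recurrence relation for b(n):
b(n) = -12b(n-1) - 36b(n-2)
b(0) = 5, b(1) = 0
Characteristic equation: x² + 12x + 36 = 0, which is (x - (-6))².
Repeated root r = -6.
General solution: b(n) = (A + Bn)·(-6)^n.
From b(0) = 5: A = 5.
From b(1) = 0: (A + B)·(-6) = 0 ⇒ B = -5.
So b(n) = \left(5 - 5 n\right) \cdot (-6)^n.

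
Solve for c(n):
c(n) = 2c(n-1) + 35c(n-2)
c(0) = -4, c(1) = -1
Characteristic equation: x² - 2x - 35 = 0, which factors as (x - (7))(x - (-5)) = 0.
Roots r₁ = 7, r₂ = -5 (distinct).
General solution: c(n) = A·(7)^n + B·(-5)^n.
From c(0) = -4: A + B = -4.
From c(1) = -1: 7A - 5B = -1.
Solving: A = - \frac{7}{4}, B = - \frac{9}{4}.
So c(n) = - \frac{9 \left(-5\right)^{n}}{4} - \frac{7 \cdot 7^{n}}{4}.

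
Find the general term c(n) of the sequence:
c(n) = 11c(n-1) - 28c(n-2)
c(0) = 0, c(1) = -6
Characteristic equation: x² - 11x + 28 = 0, which factors as (x - (7))(x - (4)) = 0.
Roots r₁ = 7, r₂ = 4 (distinct).
General solution: c(n) = A·(7)^n + B·(4)^n.
From c(0) = 0: A + B = 0.
From c(1) = -6: 7A + 4B = -6.
Solving: A = -2, B = 2.
So c(n) = 2 \cdot 4^{n} - 2 \cdot 7^{n}.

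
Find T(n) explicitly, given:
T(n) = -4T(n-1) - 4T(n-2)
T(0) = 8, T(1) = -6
Characteristic equation: x² + 4x + 4 = 0, which is (x - (-2))².
Repeated root r = -2.
General solution: T(n) = (A + Bn)·(-2)^n.
From T(0) = 8: A = 8.
From T(1) = -6: (A + B)·(-2) = -6 ⇒ B = -5.
So T(n) = \left(8 - 5 n\right) \cdot (-2)^n.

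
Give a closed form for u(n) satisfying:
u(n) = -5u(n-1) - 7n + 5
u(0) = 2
First-order linear with linear forcing.
Homogeneous solution: u_h(n) = A·(-5)^n.
Try particular u_p(n) = pn + q. Substituting:
  pn + q = -5(p(n-1) + q) - 7n + 5.
Matching the n-coefficient: p = -5p - 7 ⇒ p = - \frac{7}{6}.
Matching constants: q = 5p - 5q + 5 ⇒ q = - \frac{5}{36}.
General: u(n) = A·(-5)^n - \frac{7 n}{6} - \frac{5}{36}.
Apply u(0) = 2: A - \frac{5}{36} = 2 ⇒ A = \frac{77}{36}.
So u(n) = \frac{77 \left(-5\right)^{n}}{36} - \frac{7 n}{6} - \frac{5}{36}.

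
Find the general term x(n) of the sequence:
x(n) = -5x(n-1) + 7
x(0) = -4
First-order linear non-homogeneous.
Homogeneous solution: x_h(n) = A·(-5)^n.
Try constant particular solution x_p = K: K = -5K + 7 ⇒ K = \frac{7}{6}.
General: x(n) = A·(-5)^n + \frac{7}{6}.
Apply x(0) = -4: A + \frac{7}{6} = -4 ⇒ A = - \frac{31}{6}.
So x(n) = \frac{7}{6} - \frac{31 \left(-5\right)^{n}}{6}.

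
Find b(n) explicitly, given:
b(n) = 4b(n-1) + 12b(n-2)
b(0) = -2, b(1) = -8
Characteristic equation: x² - 4x - 12 = 0, which factors as (x - (-2))(x - (6)) = 0.
Roots r₁ = -2, r₂ = 6 (distinct).
General solution: b(n) = A·(-2)^n + B·(6)^n.
From b(0) = -2: A + B = -2.
From b(1) = -8: -2A + 6B = -8.
Solving: A = - \frac{1}{2}, B = - \frac{3}{2}.
So b(n) = - \frac{\left(-2\right)^{n}}{2} - \frac{3 \cdot 6^{n}}{2}.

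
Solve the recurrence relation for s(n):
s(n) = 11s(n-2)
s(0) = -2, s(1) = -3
Characteristic equation: x² - 11 = 0.
Discriminant Δ = (0)² + 4·(11) = 44.
Roots r₁,₂ = (0 ± √44)/2, so r₁ = \sqrt{11}, r₂ = - \sqrt{11}.
General solution: s(n) = A·r₁^n + B·r₂^n.
From the initial conditions, A + B = -2 and r₁A + r₂B = -3.
Since r₁ - r₂ = √44: A = (-3 - (-2)r₂)/√44 = -1 - \frac{3 \sqrt{11}}{22}, and B = -2 - A = -1 + \frac{3 \sqrt{11}}{22}.
So s(n) = \left(-1 - \frac{3 \sqrt{11}}{22}\right)\left(\sqrt{11}\right)^n + \left(-1 + \frac{3 \sqrt{11}}{22}\right)\left(- \sqrt{11}\right)^n.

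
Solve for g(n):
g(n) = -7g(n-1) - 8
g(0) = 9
First-order linear non-homogeneous.
Homogeneous solution: g_h(n) = A·(-7)^n.
Try constant particular solution g_p = K: K = -7K - 8 ⇒ K = -1.
General: g(n) = A·(-7)^n - 1.
Apply g(0) = 9: A - 1 = 9 ⇒ A = 10.
So g(n) = 10 \left(-7\right)^{n} - 1.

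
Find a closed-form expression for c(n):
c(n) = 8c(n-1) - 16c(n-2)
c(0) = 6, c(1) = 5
Characteristic equation: x² - 8x + 16 = 0, which is (x - (4))².
Repeated root r = 4.
General solution: c(n) = (A + Bn)·(4)^n.
From c(0) = 6: A = 6.
From c(1) = 5: (A + B)·(4) = 5 ⇒ B = - \frac{19}{4}.
So c(n) = \left(6 - \frac{19 n}{4}\right) \cdot (4)^n.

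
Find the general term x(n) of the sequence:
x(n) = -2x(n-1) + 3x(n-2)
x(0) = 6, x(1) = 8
Characteristic equation: x² + 2x - 3 = 0, which factors as (x - (-3))(x - (1)) = 0.
Roots r₁ = -3, r₂ = 1 (distinct).
General solution: x(n) = A·(-3)^n + B·(1)^n.
From x(0) = 6: A + B = 6.
From x(1) = 8: -3A + B = 8.
Solving: A = - \frac{1}{2}, B = \frac{13}{2}.
So x(n) = \frac{13}{2} - \frac{\left(-3\right)^{n}}{2}.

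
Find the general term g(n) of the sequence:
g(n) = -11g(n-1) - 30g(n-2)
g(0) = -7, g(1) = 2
Characteristic equation: x² + 11x + 30 = 0, which factors as (x - (-5))(x - (-6)) = 0.
Roots r₁ = -5, r₂ = -6 (distinct).
General solution: g(n) = A·(-5)^n + B·(-6)^n.
From g(0) = -7: A + B = -7.
From g(1) = 2: -5A - 6B = 2.
Solving: A = -40, B = 33.
So g(n) = - 40 \left(-5\right)^{n} + 33 \left(-6\right)^{n}.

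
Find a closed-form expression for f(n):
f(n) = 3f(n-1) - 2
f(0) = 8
First-order linear non-homogeneous.
Homogeneous solution: f_h(n) = A·(3)^n.
Try constant particular solution f_p = K: K = 3K - 2 ⇒ K = 1.
General: f(n) = A·(3)^n + 1.
Apply f(0) = 8: A + 1 = 8 ⇒ A = 7.
So f(n) = 7 \cdot 3^{n} + 1.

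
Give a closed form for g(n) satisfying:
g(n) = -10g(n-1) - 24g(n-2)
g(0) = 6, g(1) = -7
Characteristic equation: x² + 10x + 24 = 0, which factors as (x - (-6))(x - (-4)) = 0.
Roots r₁ = -6, r₂ = -4 (distinct).
General solution: g(n) = A·(-6)^n + B·(-4)^n.
From g(0) = 6: A + B = 6.
From g(1) = -7: -6A - 4B = -7.
Solving: A = - \frac{17}{2}, B = \frac{29}{2}.
So g(n) = \frac{29 \left(-4\right)^{n}}{2} - \frac{17 \left(-6\right)^{n}}{2}.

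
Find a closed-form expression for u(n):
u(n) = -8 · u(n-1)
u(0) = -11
Pure geometric recurrence with ratio -8.
By induction u(n) = u(0) · (-8)^n = - 11 \left(-8\right)^{n}.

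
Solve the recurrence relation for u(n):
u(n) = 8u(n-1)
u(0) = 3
This is a homogeneous first-order recurrence with ratio 8.
By induction u(n) = u(0) · (8)^n = 3 \cdot 8^{n}.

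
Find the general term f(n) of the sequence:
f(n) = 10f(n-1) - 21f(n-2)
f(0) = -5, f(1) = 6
Characteristic equation: x² - 10x + 21 = 0, which factors as (x - (7))(x - (3)) = 0.
Roots r₁ = 7, r₂ = 3 (distinct).
General solution: f(n) = A·(7)^n + B·(3)^n.
From f(0) = -5: A + B = -5.
From f(1) = 6: 7A + 3B = 6.
Solving: A = \frac{21}{4}, B = - \frac{41}{4}.
So f(n) = - \frac{41 \cdot 3^{n}}{4} + \frac{21 \cdot 7^{n}}{4}.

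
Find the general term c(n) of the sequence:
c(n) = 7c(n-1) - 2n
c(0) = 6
First-order linear with linear forcing.
Homogeneous solution: c_h(n) = A·(7)^n.
Try particular c_p(n) = pn + q. Substituting:
  pn + q = 7(p(n-1) + q) - 2n.
Matching the n-coefficient: p = 7p - 2 ⇒ p = \frac{1}{3}.
Matching constants: q = -7p + 7q ⇒ q = \frac{7}{18}.
General: c(n) = A·(7)^n + \frac{n}{3} + \frac{7}{18}.
Apply c(0) = 6: A + \frac{7}{18} = 6 ⇒ A = \frac{101}{18}.
So c(n) = \frac{101 \cdot 7^{n}}{18} + \frac{n}{3} + \frac{7}{18}.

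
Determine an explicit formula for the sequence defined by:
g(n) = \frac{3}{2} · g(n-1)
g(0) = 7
Pure geometric recurrence with ratio \frac{3}{2}.
By induction g(n) = g(0) · (\frac{3}{2})^n = 7 \left(\frac{3}{2}\right)^{n}.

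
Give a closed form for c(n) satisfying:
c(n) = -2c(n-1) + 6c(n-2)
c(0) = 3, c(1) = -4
Characteristic equation: x² + 2x - 6 = 0.
Discriminant Δ = (-2)² + 4·(6) = 28.
Roots r₁,₂ = (-2 ± √28)/2, so r₁ = -1 + \sqrt{7}, r₂ = - \sqrt{7} - 1.
General solution: c(n) = A·r₁^n + B·r₂^n.
From the initial conditions, A + B = 3 and r₁A + r₂B = -4.
Since r₁ - r₂ = √28: A = (-4 - (3)r₂)/√28 = \frac{3}{2} - \frac{\sqrt{7}}{14}, and B = 3 - A = \frac{\sqrt{7}}{14} + \frac{3}{2}.
So c(n) = \left(\frac{3}{2} - \frac{\sqrt{7}}{14}\right)\left(-1 + \sqrt{7}\right)^n + \left(\frac{\sqrt{7}}{14} + \frac{3}{2}\right)\left(- \sqrt{7} - 1\right)^n.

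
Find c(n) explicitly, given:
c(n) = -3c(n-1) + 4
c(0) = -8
First-order linear non-homogeneous.
Homogeneous solution: c_h(n) = A·(-3)^n.
Try constant particular solution c_p = K: K = -3K + 4 ⇒ K = 1.
General: c(n) = A·(-3)^n + 1.
Apply c(0) = -8: A + 1 = -8 ⇒ A = -9.
So c(n) = 1 - 9 \left(-3\right)^{n}.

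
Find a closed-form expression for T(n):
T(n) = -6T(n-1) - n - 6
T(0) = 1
First-order linear with linear forcing.
Homogeneous solution: T_h(n) = A·(-6)^n.
Try particular T_p(n) = pn + q. Substituting:
  pn + q = -6(p(n-1) + q) - n - 6.
Matching the n-coefficient: p = -6p - 1 ⇒ p = - \frac{1}{7}.
Matching constants: q = 6p - 6q - 6 ⇒ q = - \frac{48}{49}.
General: T(n) = A·(-6)^n - \frac{n}{7} - \frac{48}{49}.
Apply T(0) = 1: A - \frac{48}{49} = 1 ⇒ A = \frac{97}{49}.
So T(n) = \frac{97 \left(-6\right)^{n}}{49} - \frac{n}{7} - \frac{48}{49}.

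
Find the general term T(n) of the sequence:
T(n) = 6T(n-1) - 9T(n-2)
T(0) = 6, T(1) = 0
Characteristic equation: x² - 6x + 9 = 0, which is (x - (3))².
Repeated root r = 3.
General solution: T(n) = (A + Bn)·(3)^n.
From T(0) = 6: A = 6.
From T(1) = 0: (A + B)·(3) = 0 ⇒ B = -6.
So T(n) = \left(6 - 6 n\right) \cdot (3)^n.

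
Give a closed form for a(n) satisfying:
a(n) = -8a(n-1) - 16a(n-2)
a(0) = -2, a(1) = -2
Characteristic equation: x² + 8x + 16 = 0, which is (x - (-4))².
Repeated root r = -4.
General solution: a(n) = (A + Bn)·(-4)^n.
From a(0) = -2: A = -2.
From a(1) = -2: (A + B)·(-4) = -2 ⇒ B = \frac{5}{2}.
So a(n) = \left(\frac{5 n}{2} - 2\right) \cdot (-4)^n.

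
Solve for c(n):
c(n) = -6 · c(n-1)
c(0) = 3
Pure geometric recurrence with ratio -6.
By induction c(n) = c(0) · (-6)^n = 3 \left(-6\right)^{n}.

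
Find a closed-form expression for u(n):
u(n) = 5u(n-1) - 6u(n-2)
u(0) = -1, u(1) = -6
Characteristic equation: x² - 5x + 6 = 0, which factors as (x - (2))(x - (3)) = 0.
Roots r₁ = 2, r₂ = 3 (distinct).
General solution: u(n) = A·(2)^n + B·(3)^n.
From u(0) = -1: A + B = -1.
From u(1) = -6: 2A + 3B = -6.
Solving: A = 3, B = -4.
So u(n) = 3 \cdot 2^{n} - 4 \cdot 3^{n}.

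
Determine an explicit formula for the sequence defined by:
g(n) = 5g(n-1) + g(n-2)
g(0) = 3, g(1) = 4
Characteristic equation: x² - 5x - 1 = 0.
Discriminant Δ = (5)² + 4·(1) = 29.
Roots r₁,₂ = (5 ± √29)/2, so r₁ = \frac{5}{2} + \frac{\sqrt{29}}{2}, r₂ = \frac{5}{2} - \frac{\sqrt{29}}{2}.
General solution: g(n) = A·r₁^n + B·r₂^n.
From the initial conditions, A + B = 3 and r₁A + r₂B = 4.
Since r₁ - r₂ = √29: A = (4 - (3)r₂)/√29 = \frac{3}{2} - \frac{7 \sqrt{29}}{58}, and B = 3 - A = \frac{7 \sqrt{29}}{58} + \frac{3}{2}.
So g(n) = \left(\frac{3}{2} - \frac{7 \sqrt{29}}{58}\right)\left(\frac{5}{2} + \frac{\sqrt{29}}{2}\right)^n + \left(\frac{7 \sqrt{29}}{58} + \frac{3}{2}\right)\left(\frac{5}{2} - \frac{\sqrt{29}}{2}\right)^n.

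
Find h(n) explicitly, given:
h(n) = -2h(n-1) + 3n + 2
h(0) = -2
First-order linear with linear forcing.
Homogeneous solution: h_h(n) = A·(-2)^n.
Try particular h_p(n) = pn + q. Substituting:
  pn + q = -2(p(n-1) + q) + 3n + 2.
Matching the n-coefficient: p = -2p + 3 ⇒ p = 1.
Matching constants: q = 2p - 2q + 2 ⇒ q = \frac{4}{3}.
General: h(n) = A·(-2)^n + n + \frac{4}{3}.
Apply h(0) = -2: A + \frac{4}{3} = -2 ⇒ A = - \frac{10}{3}.
So h(n) = - \frac{10 \left(-2\right)^{n}}{3} + n + \frac{4}{3}.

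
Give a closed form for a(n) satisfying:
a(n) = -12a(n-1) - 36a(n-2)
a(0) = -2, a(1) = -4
Characteristic equation: x² + 12x + 36 = 0, which is (x - (-6))².
Repeated root r = -6.
General solution: a(n) = (A + Bn)·(-6)^n.
From a(0) = -2: A = -2.
From a(1) = -4: (A + B)·(-6) = -4 ⇒ B = \frac{8}{3}.
So a(n) = \left(\frac{8 n}{3} - 2\right) \cdot (-6)^n.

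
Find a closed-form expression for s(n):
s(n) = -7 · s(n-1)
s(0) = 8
Pure geometric recurrence with ratio -7.
By induction s(n) = s(0) · (-7)^n = 8 \left(-7\right)^{n}.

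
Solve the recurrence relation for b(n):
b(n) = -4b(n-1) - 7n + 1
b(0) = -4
First-order linear with linear forcing.
Homogeneous solution: b_h(n) = A·(-4)^n.
Try particular b_p(n) = pn + q. Substituting:
  pn + q = -4(p(n-1) + q) - 7n + 1.
Matching the n-coefficient: p = -4p - 7 ⇒ p = - \frac{7}{5}.
Matching constants: q = 4p - 4q + 1 ⇒ q = - \frac{23}{25}.
General: b(n) = A·(-4)^n - \frac{7 n}{5} - \frac{23}{25}.
Apply b(0) = -4: A - \frac{23}{25} = -4 ⇒ A = - \frac{77}{25}.
So b(n) = - \frac{77 \left(-4\right)^{n}}{25} - \frac{7 n}{5} - \frac{23}{25}.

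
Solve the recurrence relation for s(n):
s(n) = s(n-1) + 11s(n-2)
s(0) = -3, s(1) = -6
Characteristic equation: x² - x - 11 = 0.
Discriminant Δ = (1)² + 4·(11) = 45.
Roots r₁,₂ = (1 ± √45)/2, so r₁ = \frac{1}{2} + \frac{3 \sqrt{5}}{2}, r₂ = \frac{1}{2} - \frac{3 \sqrt{5}}{2}.
General solution: s(n) = A·r₁^n + B·r₂^n.
From the initial conditions, A + B = -3 and r₁A + r₂B = -6.
Since r₁ - r₂ = √45: A = (-6 - (-3)r₂)/√45 = - \frac{3}{2} - \frac{3 \sqrt{5}}{10}, and B = -3 - A = - \frac{3}{2} + \frac{3 \sqrt{5}}{10}.
So s(n) = \left(- \frac{3}{2} - \frac{3 \sqrt{5}}{10}\right)\left(\frac{1}{2} + \frac{3 \sqrt{5}}{2}\right)^n + \left(- \frac{3}{2} + \frac{3 \sqrt{5}}{10}\right)\left(\frac{1}{2} - \frac{3 \sqrt{5}}{2}\right)^n.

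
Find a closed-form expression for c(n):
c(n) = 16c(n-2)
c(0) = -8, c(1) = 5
Characteristic equation: x² - 16 = 0, which factors as (x - (-4))(x - (4)) = 0.
Roots r₁ = -4, r₂ = 4 (distinct).
General solution: c(n) = A·(-4)^n + B·(4)^n.
From c(0) = -8: A + B = -8.
From c(1) = 5: -4A + 4B = 5.
Solving: A = - \frac{37}{8}, B = - \frac{27}{8}.
So c(n) = - \frac{37 \left(-4\right)^{n}}{8} - \frac{27 \cdot 4^{n}}{8}.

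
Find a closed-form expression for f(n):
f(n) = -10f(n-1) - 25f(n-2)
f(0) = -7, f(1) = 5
Characteristic equation: x² + 10x + 25 = 0, which is (x - (-5))².
Repeated root r = -5.
General solution: f(n) = (A + Bn)·(-5)^n.
From f(0) = -7: A = -7.
From f(1) = 5: (A + B)·(-5) = 5 ⇒ B = 6.
So f(n) = \left(6 n - 7\right) \cdot (-5)^n.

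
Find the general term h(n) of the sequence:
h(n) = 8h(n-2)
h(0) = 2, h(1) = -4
Characteristic equation: x² - 8 = 0.
Discriminant Δ = (0)² + 4·(8) = 32.
Roots r₁,₂ = (0 ± √32)/2, so r₁ = 2 \sqrt{2}, r₂ = - 2 \sqrt{2}.
General solution: h(n) = A·r₁^n + B·r₂^n.
From the initial conditions, A + B = 2 and r₁A + r₂B = -4.
Since r₁ - r₂ = √32: A = (-4 - (2)r₂)/√32 = 1 - \frac{\sqrt{2}}{2}, and B = 2 - A = \frac{\sqrt{2}}{2} + 1.
So h(n) = \left(1 - \frac{\sqrt{2}}{2}\right)\left(2 \sqrt{2}\right)^n + \left(\frac{\sqrt{2}}{2} + 1\right)\left(- 2 \sqrt{2}\right)^n.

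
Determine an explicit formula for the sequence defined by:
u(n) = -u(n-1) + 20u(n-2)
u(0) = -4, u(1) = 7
Characteristic equation: x² + x - 20 = 0, which factors as (x - (4))(x - (-5)) = 0.
Roots r₁ = 4, r₂ = -5 (distinct).
General solution: u(n) = A·(4)^n + B·(-5)^n.
From u(0) = -4: A + B = -4.
From u(1) = 7: 4A - 5B = 7.
Solving: A = - \frac{13}{9}, B = - \frac{23}{9}.
So u(n) = - \frac{23 \left(-5\right)^{n}}{9} - \frac{13 \cdot 4^{n}}{9}.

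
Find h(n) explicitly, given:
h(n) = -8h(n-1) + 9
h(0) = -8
First-order linear non-homogeneous.
Homogeneous solution: h_h(n) = A·(-8)^n.
Try constant particular solution h_p = K: K = -8K + 9 ⇒ K = 1.
General: h(n) = A·(-8)^n + 1.
Apply h(0) = -8: A + 1 = -8 ⇒ A = -9.
So h(n) = 1 - 9 \left(-8\right)^{n}.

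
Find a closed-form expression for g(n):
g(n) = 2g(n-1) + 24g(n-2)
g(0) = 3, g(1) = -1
Characteristic equation: x² - 2x - 24 = 0, which factors as (x - (6))(x - (-4)) = 0.
Roots r₁ = 6, r₂ = -4 (distinct).
General solution: g(n) = A·(6)^n + B·(-4)^n.
From g(0) = 3: A + B = 3.
From g(1) = -1: 6A - 4B = -1.
Solving: A = \frac{11}{10}, B = \frac{19}{10}.
So g(n) = \frac{19 \left(-4\right)^{n}}{10} + \frac{11 \cdot 6^{n}}{10}.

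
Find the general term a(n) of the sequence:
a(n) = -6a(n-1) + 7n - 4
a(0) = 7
First-order linear with linear forcing.
Homogeneous solution: a_h(n) = A·(-6)^n.
Try particular a_p(n) = pn + q. Substituting:
  pn + q = -6(p(n-1) + q) + 7n - 4.
Matching the n-coefficient: p = -6p + 7 ⇒ p = 1.
Matching constants: q = 6p - 6q - 4 ⇒ q = \frac{2}{7}.
General: a(n) = A·(-6)^n + n + \frac{2}{7}.
Apply a(0) = 7: A + \frac{2}{7} = 7 ⇒ A = \frac{47}{7}.
So a(n) = \frac{47 \left(-6\right)^{n}}{7} + n + \frac{2}{7}.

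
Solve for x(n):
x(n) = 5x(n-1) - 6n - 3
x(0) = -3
First-order linear with linear forcing.
Homogeneous solution: x_h(n) = A·(5)^n.
Try particular x_p(n) = pn + q. Substituting:
  pn + q = 5(p(n-1) + q) - 6n - 3.
Matching the n-coefficient: p = 5p - 6 ⇒ p = \frac{3}{2}.
Matching constants: q = -5p + 5q - 3 ⇒ q = \frac{21}{8}.
General: x(n) = A·(5)^n + \frac{3 n}{2} + \frac{21}{8}.
Apply x(0) = -3: A + \frac{21}{8} = -3 ⇒ A = - \frac{45}{8}.
So x(n) = - \frac{45 \cdot 5^{n}}{8} + \frac{3 n}{2} + \frac{21}{8}.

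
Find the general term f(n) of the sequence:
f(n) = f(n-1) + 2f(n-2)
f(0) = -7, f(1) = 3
Characteristic equation: x² - x - 2 = 0, which factors as (x - (-1))(x - (2)) = 0.
Roots r₁ = -1, r₂ = 2 (distinct).
General solution: f(n) = A·(-1)^n + B·(2)^n.
From f(0) = -7: A + B = -7.
From f(1) = 3: -A + 2B = 3.
Solving: A = - \frac{17}{3}, B = - \frac{4}{3}.
So f(n) = - \frac{17 \left(-1\right)^{n}}{3} - \frac{4 \cdot 2^{n}}{3}.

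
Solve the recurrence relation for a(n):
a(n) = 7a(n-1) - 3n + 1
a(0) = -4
First-order linear with linear forcing.
Homogeneous solution: a_h(n) = A·(7)^n.
Try particular a_p(n) = pn + q. Substituting:
  pn + q = 7(p(n-1) + q) - 3n + 1.
Matching the n-coefficient: p = 7p - 3 ⇒ p = \frac{1}{2}.
Matching constants: q = -7p + 7q + 1 ⇒ q = \frac{5}{12}.
General: a(n) = A·(7)^n + \frac{n}{2} + \frac{5}{12}.
Apply a(0) = -4: A + \frac{5}{12} = -4 ⇒ A = - \frac{53}{12}.
So a(n) = - \frac{53 \cdot 7^{n}}{12} + \frac{n}{2} + \frac{5}{12}.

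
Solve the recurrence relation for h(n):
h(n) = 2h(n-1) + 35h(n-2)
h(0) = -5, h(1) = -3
Characteristic equation: x² - 2x - 35 = 0, which factors as (x - (7))(x - (-5)) = 0.
Roots r₁ = 7, r₂ = -5 (distinct).
General solution: h(n) = A·(7)^n + B·(-5)^n.
From h(0) = -5: A + B = -5.
From h(1) = -3: 7A - 5B = -3.
Solving: A = - \frac{7}{3}, B = - \frac{8}{3}.
So h(n) = - \frac{8 \left(-5\right)^{n}}{3} - \frac{7 \cdot 7^{n}}{3}.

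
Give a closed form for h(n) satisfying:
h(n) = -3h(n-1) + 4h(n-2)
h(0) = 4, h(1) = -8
Characteristic equation: x² + 3x - 4 = 0, which factors as (x - (-4))(x - (1)) = 0.
Roots r₁ = -4, r₂ = 1 (distinct).
General solution: h(n) = A·(-4)^n + B·(1)^n.
From h(0) = 4: A + B = 4.
From h(1) = -8: -4A + B = -8.
Solving: A = \frac{12}{5}, B = \frac{8}{5}.
So h(n) = \frac{12 \left(-4\right)^{n}}{5} + \frac{8}{5}.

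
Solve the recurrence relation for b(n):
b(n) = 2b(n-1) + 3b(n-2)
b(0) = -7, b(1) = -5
Characteristic equation: x² - 2x - 3 = 0, which factors as (x - (-1))(x - (3)) = 0.
Roots r₁ = -1, r₂ = 3 (distinct).
General solution: b(n) = A·(-1)^n + B·(3)^n.
From b(0) = -7: A + B = -7.
From b(1) = -5: -A + 3B = -5.
Solving: A = -4, B = -3.
So b(n) = - 4 \left(-1\right)^{n} - 3 \cdot 3^{n}.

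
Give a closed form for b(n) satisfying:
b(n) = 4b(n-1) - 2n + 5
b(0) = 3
First-order linear with linear forcing.
Homogeneous solution: b_h(n) = A·(4)^n.
Try particular b_p(n) = pn + q. Substituting:
  pn + q = 4(p(n-1) + q) - 2n + 5.
Matching the n-coefficient: p = 4p - 2 ⇒ p = \frac{2}{3}.
Matching constants: q = -4p + 4q + 5 ⇒ q = - \frac{7}{9}.
General: b(n) = A·(4)^n + \frac{2 n}{3} - \frac{7}{9}.
Apply b(0) = 3: A - \frac{7}{9} = 3 ⇒ A = \frac{34}{9}.
So b(n) = \frac{34 \cdot 4^{n}}{9} + \frac{2 n}{3} - \frac{7}{9}.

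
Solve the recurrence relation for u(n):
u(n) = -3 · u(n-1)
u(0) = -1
Pure geometric recurrence with ratio -3.
By induction u(n) = u(0) · (-3)^n = - \left(-3\right)^{n}.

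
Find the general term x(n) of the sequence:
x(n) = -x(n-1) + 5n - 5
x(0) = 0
First-order linear with linear forcing.
Homogeneous solution: x_h(n) = A·(-1)^n.
Try particular x_p(n) = pn + q. Substituting:
  pn + q = -(p(n-1) + q) + 5n - 5.
Matching the n-coefficient: p = -p + 5 ⇒ p = \frac{5}{2}.
Matching constants: q = p - q - 5 ⇒ q = - \frac{5}{4}.
General: x(n) = A·(-1)^n + \frac{5 n}{2} - \frac{5}{4}.
Apply x(0) = 0: A - \frac{5}{4} = 0 ⇒ A = \frac{5}{4}.
So x(n) = \frac{5 \left(-1\right)^{n}}{4} + \frac{5 n}{2} - \frac{5}{4}.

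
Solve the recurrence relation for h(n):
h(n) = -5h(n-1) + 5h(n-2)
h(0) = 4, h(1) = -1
Characteristic equation: x² + 5x - 5 = 0.
Discriminant Δ = (-5)² + 4·(5) = 45.
Roots r₁,₂ = (-5 ± √45)/2, so r₁ = - \frac{5}{2} + \frac{3 \sqrt{5}}{2}, r₂ = - \frac{3 \sqrt{5}}{2} - \frac{5}{2}.
General solution: h(n) = A·r₁^n + B·r₂^n.
From the initial conditions, A + B = 4 and r₁A + r₂B = -1.
Since r₁ - r₂ = √45: A = (-1 - (4)r₂)/√45 = \frac{3 \sqrt{5}}{5} + 2, and B = 4 - A = 2 - \frac{3 \sqrt{5}}{5}.
So h(n) = \left(\frac{3 \sqrt{5}}{5} + 2\right)\left(- \frac{5}{2} + \frac{3 \sqrt{5}}{2}\right)^n + \left(2 - \frac{3 \sqrt{5}}{5}\right)\left(- \frac{3 \sqrt{5}}{2} - \frac{5}{2}\right)^n.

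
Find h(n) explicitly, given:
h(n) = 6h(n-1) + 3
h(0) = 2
First-order linear non-homogeneous.
Homogeneous solution: h_h(n) = A·(6)^n.
Try constant particular solution h_p = K: K = 6K + 3 ⇒ K = - \frac{3}{5}.
General: h(n) = A·(6)^n - \frac{3}{5}.
Apply h(0) = 2: A - \frac{3}{5} = 2 ⇒ A = \frac{13}{5}.
So h(n) = \frac{13 \cdot 6^{n}}{5} - \frac{3}{5}.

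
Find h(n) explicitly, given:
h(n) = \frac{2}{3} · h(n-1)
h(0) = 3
Pure geometric recurrence with ratio \frac{2}{3}.
By induction h(n) = h(0) · (\frac{2}{3})^n = 3 \left(\frac{2}{3}\right)^{n}.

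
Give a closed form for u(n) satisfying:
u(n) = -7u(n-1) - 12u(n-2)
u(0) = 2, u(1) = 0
Characteristic equation: x² + 7x + 12 = 0, which factors as (x - (-3))(x - (-4)) = 0.
Roots r₁ = -3, r₂ = -4 (distinct).
General solution: u(n) = A·(-3)^n + B·(-4)^n.
From u(0) = 2: A + B = 2.
From u(1) = 0: -3A - 4B = 0.
Solving: A = 8, B = -6.
So u(n) = 8 \left(-3\right)^{n} - 6 \left(-4\right)^{n}.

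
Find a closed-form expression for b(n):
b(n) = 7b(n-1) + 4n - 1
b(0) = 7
First-order linear with linear forcing.
Homogeneous solution: b_h(n) = A·(7)^n.
Try particular b_p(n) = pn + q. Substituting:
  pn + q = 7(p(n-1) + q) + 4n - 1.
Matching the n-coefficient: p = 7p + 4 ⇒ p = - \frac{2}{3}.
Matching constants: q = -7p + 7q - 1 ⇒ q = - \frac{11}{18}.
General: b(n) = A·(7)^n - \frac{2 n}{3} - \frac{11}{18}.
Apply b(0) = 7: A - \frac{11}{18} = 7 ⇒ A = \frac{137}{18}.
So b(n) = \frac{137 \cdot 7^{n}}{18} - \frac{2 n}{3} - \frac{11}{18}.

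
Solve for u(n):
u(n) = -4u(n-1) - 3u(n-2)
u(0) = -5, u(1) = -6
Characteristic equation: x² + 4x + 3 = 0, which factors as (x - (-1))(x - (-3)) = 0.
Roots r₁ = -1, r₂ = -3 (distinct).
General solution: u(n) = A·(-1)^n + B·(-3)^n.
From u(0) = -5: A + B = -5.
From u(1) = -6: -A - 3B = -6.
Solving: A = - \frac{21}{2}, B = \frac{11}{2}.
So u(n) = - \frac{21 \left(-1\right)^{n}}{2} + \frac{11 \left(-3\right)^{n}}{2}.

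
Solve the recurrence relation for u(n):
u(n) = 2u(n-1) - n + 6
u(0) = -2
First-order linear with linear forcing.
Homogeneous solution: u_h(n) = A·(2)^n.
Try particular u_p(n) = pn + q. Substituting:
  pn + q = 2(p(n-1) + q) - n + 6.
Matching the n-coefficient: p = 2p - 1 ⇒ p = 1.
Matching constants: q = -2p + 2q + 6 ⇒ q = -4.
General: u(n) = A·(2)^n + n - 4.
Apply u(0) = -2: A - 4 = -2 ⇒ A = 2.
So u(n) = 2 \cdot 2^{n} + n - 4.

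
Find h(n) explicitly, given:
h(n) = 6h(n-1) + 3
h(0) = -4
First-order linear non-homogeneous.
Homogeneous solution: h_h(n) = A·(6)^n.
Try constant particular solution h_p = K: K = 6K + 3 ⇒ K = - \frac{3}{5}.
General: h(n) = A·(6)^n - \frac{3}{5}.
Apply h(0) = -4: A - \frac{3}{5} = -4 ⇒ A = - \frac{17}{5}.
So h(n) = - \frac{17 \cdot 6^{n}}{5} - \frac{3}{5}.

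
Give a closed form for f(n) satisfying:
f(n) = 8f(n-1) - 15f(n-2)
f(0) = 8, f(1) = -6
Characteristic equation: x² - 8x + 15 = 0, which factors as (x - (5))(x - (3)) = 0.
Roots r₁ = 5, r₂ = 3 (distinct).
General solution: f(n) = A·(5)^n + B·(3)^n.
From f(0) = 8: A + B = 8.
From f(1) = -6: 5A + 3B = -6.
Solving: A = -15, B = 23.
So f(n) = 23 \cdot 3^{n} - 15 \cdot 5^{n}.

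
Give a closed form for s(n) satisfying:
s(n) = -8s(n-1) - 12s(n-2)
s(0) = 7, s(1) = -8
Characteristic equation: x² + 8x + 12 = 0, which factors as (x - (-2))(x - (-6)) = 0.
Roots r₁ = -2, r₂ = -6 (distinct).
General solution: s(n) = A·(-2)^n + B·(-6)^n.
From s(0) = 7: A + B = 7.
From s(1) = -8: -2A - 6B = -8.
Solving: A = \frac{17}{2}, B = - \frac{3}{2}.
So s(n) = \frac{17 \left(-2\right)^{n}}{2} - \frac{3 \left(-6\right)^{n}}{2}.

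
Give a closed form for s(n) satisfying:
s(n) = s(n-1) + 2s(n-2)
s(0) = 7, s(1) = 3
Characteristic equation: x² - x - 2 = 0, which factors as (x - (2))(x - (-1)) = 0.
Roots r₁ = 2, r₂ = -1 (distinct).
General solution: s(n) = A·(2)^n + B·(-1)^n.
From s(0) = 7: A + B = 7.
From s(1) = 3: 2A - B = 3.
Solving: A = \frac{10}{3}, B = \frac{11}{3}.
So s(n) = \frac{11 \left(-1\right)^{n}}{3} + \frac{10 \cdot 2^{n}}{3}.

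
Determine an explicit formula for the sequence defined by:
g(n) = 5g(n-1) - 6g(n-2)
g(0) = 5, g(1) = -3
Characteristic equation: x² - 5x + 6 = 0, which factors as (x - (2))(x - (3)) = 0.
Roots r₁ = 2, r₂ = 3 (distinct).
General solution: g(n) = A·(2)^n + B·(3)^n.
From g(0) = 5: A + B = 5.
From g(1) = -3: 2A + 3B = -3.
Solving: A = 18, B = -13.
So g(n) = 18 \cdot 2^{n} - 13 \cdot 3^{n}.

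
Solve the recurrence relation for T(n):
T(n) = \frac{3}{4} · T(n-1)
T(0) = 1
Pure geometric recurrence with ratio \frac{3}{4}.
By induction T(n) = T(0) · (\frac{3}{4})^n = \left(\frac{3}{4}\right)^{n}.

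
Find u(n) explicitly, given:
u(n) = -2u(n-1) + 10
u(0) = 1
First-order linear non-homogeneous.
Homogeneous solution: u_h(n) = A·(-2)^n.
Try constant particular solution u_p = K: K = -2K + 10 ⇒ K = \frac{10}{3}.
General: u(n) = A·(-2)^n + \frac{10}{3}.
Apply u(0) = 1: A + \frac{10}{3} = 1 ⇒ A = - \frac{7}{3}.
So u(n) = \frac{10}{3} - \frac{7 \left(-2\right)^{n}}{3}.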